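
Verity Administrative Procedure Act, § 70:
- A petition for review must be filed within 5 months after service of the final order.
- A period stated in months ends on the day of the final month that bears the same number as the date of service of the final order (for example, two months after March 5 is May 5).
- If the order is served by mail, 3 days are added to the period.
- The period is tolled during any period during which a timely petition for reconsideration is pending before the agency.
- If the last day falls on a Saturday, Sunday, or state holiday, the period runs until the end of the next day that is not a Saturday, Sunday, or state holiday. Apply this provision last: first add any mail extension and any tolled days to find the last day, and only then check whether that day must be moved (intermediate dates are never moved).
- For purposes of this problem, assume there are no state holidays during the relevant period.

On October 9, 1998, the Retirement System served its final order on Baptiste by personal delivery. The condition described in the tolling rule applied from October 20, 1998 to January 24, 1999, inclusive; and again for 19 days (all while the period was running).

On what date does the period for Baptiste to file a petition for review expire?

July 5, 1999

5 months after October 9, 1998 is March 9, 1999.
Service was not by mail, so no mail extension applies.
From October 20, 1998 through January 24, 1999 inclusive is 97 days; tolling adds 97 days: March 9, 1999 + 97 days = June 14, 1999.
Tolling adds 19 days: June 14, 1999 + 19 days = July 3, 1999.
July 3, 1999 is Saturday; July 4, 1999 is Sunday. The next qualifying day is July 5, 1999.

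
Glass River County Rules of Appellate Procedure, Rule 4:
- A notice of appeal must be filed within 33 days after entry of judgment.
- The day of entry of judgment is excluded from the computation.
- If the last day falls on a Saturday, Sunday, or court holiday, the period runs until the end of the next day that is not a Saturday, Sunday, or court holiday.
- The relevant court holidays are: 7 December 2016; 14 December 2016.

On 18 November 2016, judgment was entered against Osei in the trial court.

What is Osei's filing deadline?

33 days after 18 November 2016 is December 21, 2016.
December 21, 2016 is a Wednesday and not a court holiday, so no extension applies.

December 21, 2016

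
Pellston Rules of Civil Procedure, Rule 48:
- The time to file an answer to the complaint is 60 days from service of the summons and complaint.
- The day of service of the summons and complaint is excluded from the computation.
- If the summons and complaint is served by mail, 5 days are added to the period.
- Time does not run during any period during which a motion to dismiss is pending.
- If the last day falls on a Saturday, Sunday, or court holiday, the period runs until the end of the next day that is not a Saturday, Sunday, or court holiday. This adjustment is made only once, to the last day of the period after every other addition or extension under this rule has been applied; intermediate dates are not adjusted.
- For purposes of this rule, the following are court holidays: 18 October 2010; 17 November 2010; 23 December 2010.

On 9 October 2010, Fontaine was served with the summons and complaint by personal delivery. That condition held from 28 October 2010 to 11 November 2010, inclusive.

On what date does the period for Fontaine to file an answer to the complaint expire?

December 24, 2010

60 days after 9 October 2010 is December 8, 2010.
Service was not by mail, so no mail extension applies.
From October 28, 2010 through November 11, 2010 inclusive is 15 days; tolling adds 15 days: December 8, 2010 + 15 days = December 23, 2010.
December 23, 2010 is a listed holiday. The next qualifying day is December 24, 2010.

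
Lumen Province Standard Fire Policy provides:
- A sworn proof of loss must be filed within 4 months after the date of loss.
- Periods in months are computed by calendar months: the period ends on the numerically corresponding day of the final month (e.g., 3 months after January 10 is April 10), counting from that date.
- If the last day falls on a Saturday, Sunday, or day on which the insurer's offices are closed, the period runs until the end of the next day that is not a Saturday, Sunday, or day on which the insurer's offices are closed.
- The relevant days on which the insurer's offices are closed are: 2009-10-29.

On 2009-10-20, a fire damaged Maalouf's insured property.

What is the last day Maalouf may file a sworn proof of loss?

February 22, 2010

4 months after 2009-10-20 is February 20, 2010.
February 20, 2010 is Saturday; February 21, 2010 is Sunday. The next qualifying day is February 22, 2010.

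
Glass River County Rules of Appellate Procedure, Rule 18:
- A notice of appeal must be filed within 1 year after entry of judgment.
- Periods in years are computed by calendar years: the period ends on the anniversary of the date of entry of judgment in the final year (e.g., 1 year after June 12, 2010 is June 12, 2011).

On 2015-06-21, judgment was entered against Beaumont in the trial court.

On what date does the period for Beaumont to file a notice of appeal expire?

June 21, 2016

1 year after 2015-06-21 is June 21, 2016.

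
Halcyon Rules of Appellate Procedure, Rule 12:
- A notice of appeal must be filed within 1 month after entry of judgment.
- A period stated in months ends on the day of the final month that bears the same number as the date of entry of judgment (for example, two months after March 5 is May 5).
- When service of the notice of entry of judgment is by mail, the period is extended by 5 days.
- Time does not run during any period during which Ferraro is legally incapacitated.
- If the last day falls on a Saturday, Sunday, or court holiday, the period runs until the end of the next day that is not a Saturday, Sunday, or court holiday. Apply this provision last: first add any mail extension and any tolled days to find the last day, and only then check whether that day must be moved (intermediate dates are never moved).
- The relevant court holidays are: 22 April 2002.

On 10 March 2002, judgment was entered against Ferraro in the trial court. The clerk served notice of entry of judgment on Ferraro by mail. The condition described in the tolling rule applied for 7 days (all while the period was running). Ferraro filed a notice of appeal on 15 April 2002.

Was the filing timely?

Yes

1 month after 10 March 2002 is April 10, 2002.
Service was by mail, adding 5 days: April 10, 2002 + 5 days = April 15, 2002.
Tolling adds 7 days: April 15, 2002 + 7 days = April 22, 2002.
April 22, 2002 is a listed holiday. The next qualifying day is April 23, 2002.
The deadline is April 23, 2002; the filing on April 15, 2002 is on or before that date.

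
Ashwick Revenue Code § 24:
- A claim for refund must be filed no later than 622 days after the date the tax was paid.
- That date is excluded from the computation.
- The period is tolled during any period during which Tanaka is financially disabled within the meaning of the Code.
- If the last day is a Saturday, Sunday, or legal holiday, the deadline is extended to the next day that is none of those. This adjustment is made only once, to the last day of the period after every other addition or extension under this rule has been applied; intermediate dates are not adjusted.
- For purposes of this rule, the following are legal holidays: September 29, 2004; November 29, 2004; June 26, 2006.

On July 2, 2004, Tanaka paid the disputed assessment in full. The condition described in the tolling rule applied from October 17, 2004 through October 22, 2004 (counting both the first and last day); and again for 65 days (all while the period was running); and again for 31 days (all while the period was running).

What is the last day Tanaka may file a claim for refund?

622 days after July 2, 2004 is March 16, 2006.
From October 17, 2004 through October 22, 2004 inclusive is 6 days; tolling adds 6 days: March 16, 2006 + 6 days = March 22, 2006.
Tolling adds 65 days: March 22, 2006 + 65 days = May 26, 2006.
Tolling adds 31 days: May 26, 2006 + 31 days = June 26, 2006.
June 26, 2006 is a listed holiday. The next qualifying day is June 27, 2006.

June 27, 2006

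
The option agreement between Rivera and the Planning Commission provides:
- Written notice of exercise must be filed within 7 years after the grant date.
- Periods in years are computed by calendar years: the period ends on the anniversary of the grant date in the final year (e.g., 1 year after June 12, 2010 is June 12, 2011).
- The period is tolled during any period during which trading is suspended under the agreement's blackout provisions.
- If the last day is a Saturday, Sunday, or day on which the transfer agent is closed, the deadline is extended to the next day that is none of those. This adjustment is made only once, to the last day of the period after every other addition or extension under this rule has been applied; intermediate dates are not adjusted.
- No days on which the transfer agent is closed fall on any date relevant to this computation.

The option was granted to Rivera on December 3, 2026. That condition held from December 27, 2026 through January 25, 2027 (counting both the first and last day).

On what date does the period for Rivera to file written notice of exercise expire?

7 years after December 3, 2026 is December 3, 2033.
From December 27, 2026 through January 25, 2027 inclusive is 30 days; tolling adds 30 days: December 3, 2033 + 30 days = January 2, 2034.
January 2, 2034 is a Monday and not a day on which the transfer agent is closed, so no extension applies.

January 2, 2034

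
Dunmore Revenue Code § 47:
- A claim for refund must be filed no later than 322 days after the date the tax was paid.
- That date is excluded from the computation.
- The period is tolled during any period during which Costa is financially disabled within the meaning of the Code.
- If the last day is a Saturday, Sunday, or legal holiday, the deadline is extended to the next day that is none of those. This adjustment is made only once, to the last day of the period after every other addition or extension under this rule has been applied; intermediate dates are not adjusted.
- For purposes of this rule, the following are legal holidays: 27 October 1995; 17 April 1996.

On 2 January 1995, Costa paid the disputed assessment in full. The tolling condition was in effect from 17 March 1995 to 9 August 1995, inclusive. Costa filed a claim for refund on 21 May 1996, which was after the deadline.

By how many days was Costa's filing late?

36 days

322 days after 2 January 1995 is November 20, 1995.
From March 17, 1995 through August 9, 1995 inclusive is 146 days; tolling adds 146 days: November 20, 1995 + 146 days = April 14, 1996.
April 14, 1996 is Sunday. The next qualifying day is April 15, 1996.
The deadline is April 15, 1996; from April 15, 1996 to May 21, 1996 is 36 days.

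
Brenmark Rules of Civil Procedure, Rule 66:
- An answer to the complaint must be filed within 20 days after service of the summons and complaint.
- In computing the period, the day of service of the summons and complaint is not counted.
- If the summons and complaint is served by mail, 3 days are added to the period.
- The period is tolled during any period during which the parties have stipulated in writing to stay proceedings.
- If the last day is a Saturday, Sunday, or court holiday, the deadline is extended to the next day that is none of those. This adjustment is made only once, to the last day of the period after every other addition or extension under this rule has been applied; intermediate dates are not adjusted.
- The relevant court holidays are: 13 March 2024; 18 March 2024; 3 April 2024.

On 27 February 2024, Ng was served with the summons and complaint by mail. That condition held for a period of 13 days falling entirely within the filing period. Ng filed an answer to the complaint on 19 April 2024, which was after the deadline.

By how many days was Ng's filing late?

15 days

20 days after 27 February 2024 is March 18, 2024.
Service was by mail, adding 3 days: March 18, 2024 + 3 days = March 21, 2024.
Tolling adds 13 days: March 21, 2024 + 13 days = April 3, 2024.
April 3, 2024 is a listed holiday. The next qualifying day is April 4, 2024.
The deadline is April 4, 2024; from April 4, 2024 to April 19, 2024 is 15 days.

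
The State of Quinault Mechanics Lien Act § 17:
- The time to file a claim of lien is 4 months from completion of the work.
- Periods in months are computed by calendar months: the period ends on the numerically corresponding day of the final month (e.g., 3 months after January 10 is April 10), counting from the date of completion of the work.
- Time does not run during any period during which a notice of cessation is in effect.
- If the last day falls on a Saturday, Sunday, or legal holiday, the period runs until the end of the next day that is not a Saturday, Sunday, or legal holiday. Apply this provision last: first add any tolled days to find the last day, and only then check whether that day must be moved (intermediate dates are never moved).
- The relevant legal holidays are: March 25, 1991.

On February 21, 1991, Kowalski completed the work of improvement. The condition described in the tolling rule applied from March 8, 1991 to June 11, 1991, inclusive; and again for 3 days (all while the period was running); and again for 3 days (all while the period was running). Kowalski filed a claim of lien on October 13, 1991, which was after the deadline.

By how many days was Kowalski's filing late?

12 days

4 months after February 21, 1991 is June 21, 1991.
From March 8, 1991 through June 11, 1991 inclusive is 96 days; tolling adds 96 days: June 21, 1991 + 96 days = September 25, 1991.
Tolling adds 3 days: September 25, 1991 + 3 days = September 28, 1991.
Tolling adds 3 days: September 28, 1991 + 3 days = October 1, 1991.
October 1, 1991 is a Tuesday and not a legal holiday, so no extension applies.
The deadline is October 1, 1991; from October 1, 1991 to October 13, 1991 is 12 days.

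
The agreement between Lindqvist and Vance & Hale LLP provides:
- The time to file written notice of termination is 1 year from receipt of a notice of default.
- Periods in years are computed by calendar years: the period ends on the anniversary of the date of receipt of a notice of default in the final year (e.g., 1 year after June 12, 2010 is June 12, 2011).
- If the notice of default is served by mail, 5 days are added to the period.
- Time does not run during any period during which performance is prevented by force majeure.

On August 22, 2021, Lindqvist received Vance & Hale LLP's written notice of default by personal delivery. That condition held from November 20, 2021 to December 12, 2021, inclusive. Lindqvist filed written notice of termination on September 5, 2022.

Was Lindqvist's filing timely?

1 year after August 22, 2021 is August 22, 2022.
Service was not by mail, so no mail extension applies.
From November 20, 2021 through December 12, 2021 inclusive is 23 days; tolling adds 23 days: August 22, 2022 + 23 days = September 14, 2022.
The deadline is September 14, 2022; the filing on September 5, 2022 is on or before that date.

Yes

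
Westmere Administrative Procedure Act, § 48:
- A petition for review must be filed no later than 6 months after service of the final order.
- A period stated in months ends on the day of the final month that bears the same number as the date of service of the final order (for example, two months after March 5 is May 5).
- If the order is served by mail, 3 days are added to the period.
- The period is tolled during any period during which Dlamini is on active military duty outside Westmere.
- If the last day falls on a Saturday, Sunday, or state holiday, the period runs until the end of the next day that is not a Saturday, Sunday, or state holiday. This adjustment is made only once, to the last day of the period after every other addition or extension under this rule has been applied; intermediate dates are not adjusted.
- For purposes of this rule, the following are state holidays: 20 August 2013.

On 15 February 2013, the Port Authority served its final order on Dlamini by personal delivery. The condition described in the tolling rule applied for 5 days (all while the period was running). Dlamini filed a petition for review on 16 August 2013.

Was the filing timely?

6 months after 15 February 2013 is August 15, 2013.
Service was not by mail, so no mail extension applies.
Tolling adds 5 days: August 15, 2013 + 5 days = August 20, 2013.
August 20, 2013 is a listed holiday. The next qualifying day is August 21, 2013.
The deadline is August 21, 2013; the filing on August 16, 2013 is on or before that date.

Yes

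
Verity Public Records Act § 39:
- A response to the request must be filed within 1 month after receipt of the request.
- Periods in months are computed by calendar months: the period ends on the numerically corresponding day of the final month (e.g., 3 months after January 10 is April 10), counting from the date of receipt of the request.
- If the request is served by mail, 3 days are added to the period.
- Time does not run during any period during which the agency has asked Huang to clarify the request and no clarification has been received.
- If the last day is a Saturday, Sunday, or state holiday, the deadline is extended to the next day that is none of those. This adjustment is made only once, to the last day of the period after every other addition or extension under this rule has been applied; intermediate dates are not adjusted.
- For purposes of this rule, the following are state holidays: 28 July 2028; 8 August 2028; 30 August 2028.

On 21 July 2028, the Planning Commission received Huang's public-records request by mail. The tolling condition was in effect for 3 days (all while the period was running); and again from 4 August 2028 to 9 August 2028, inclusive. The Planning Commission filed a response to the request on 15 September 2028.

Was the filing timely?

1 month after 21 July 2028 is August 21, 2028.
Service was by mail, adding 3 days: August 21, 2028 + 3 days = August 24, 2028.
Tolling adds 3 days: August 24, 2028 + 3 days = August 27, 2028.
From August 4, 2028 through August 9, 2028 inclusive is 6 days; tolling adds 6 days: August 27, 2028 + 6 days = September 2, 2028.
September 2, 2028 is Saturday; September 3, 2028 is Sunday. The next qualifying day is September 4, 2028.
The deadline is September 4, 2028; the filing on September 15, 2028 is after that date.

No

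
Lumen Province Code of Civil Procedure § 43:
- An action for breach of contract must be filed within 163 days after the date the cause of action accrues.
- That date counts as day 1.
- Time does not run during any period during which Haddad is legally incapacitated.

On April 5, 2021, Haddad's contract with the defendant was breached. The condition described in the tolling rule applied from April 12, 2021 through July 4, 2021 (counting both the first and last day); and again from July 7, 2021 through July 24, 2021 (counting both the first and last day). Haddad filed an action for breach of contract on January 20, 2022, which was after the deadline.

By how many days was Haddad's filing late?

Counting April 5, 2021 as day 1, day 163 is September 14, 2021.
From April 12, 2021 through July 4, 2021 inclusive is 84 days; tolling adds 84 days: September 14, 2021 + 84 days = December 7, 2021.
From July 7, 2021 through July 24, 2021 inclusive is 18 days; tolling adds 18 days: December 7, 2021 + 18 days = December 25, 2021.
The deadline is December 25, 2021; from December 25, 2021 to January 20, 2022 is 26 days.

26 days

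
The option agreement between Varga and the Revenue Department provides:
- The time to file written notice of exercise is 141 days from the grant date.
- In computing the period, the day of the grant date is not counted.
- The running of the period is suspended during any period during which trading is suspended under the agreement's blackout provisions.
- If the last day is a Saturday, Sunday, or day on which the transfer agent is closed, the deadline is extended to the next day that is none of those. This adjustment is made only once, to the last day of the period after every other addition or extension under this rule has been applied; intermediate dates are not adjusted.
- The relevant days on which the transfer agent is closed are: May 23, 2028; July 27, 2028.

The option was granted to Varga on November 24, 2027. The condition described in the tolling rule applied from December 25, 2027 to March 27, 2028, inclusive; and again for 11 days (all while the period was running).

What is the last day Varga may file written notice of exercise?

July 28, 2028

141 days after November 24, 2027 is April 13, 2028.
From December 25, 2027 through March 27, 2028 inclusive is 94 days; tolling adds 94 days: April 13, 2028 + 94 days = July 16, 2028.
Tolling adds 11 days: July 16, 2028 + 11 days = July 27, 2028.
July 27, 2028 is a listed holiday. The next qualifying day is July 28, 2028.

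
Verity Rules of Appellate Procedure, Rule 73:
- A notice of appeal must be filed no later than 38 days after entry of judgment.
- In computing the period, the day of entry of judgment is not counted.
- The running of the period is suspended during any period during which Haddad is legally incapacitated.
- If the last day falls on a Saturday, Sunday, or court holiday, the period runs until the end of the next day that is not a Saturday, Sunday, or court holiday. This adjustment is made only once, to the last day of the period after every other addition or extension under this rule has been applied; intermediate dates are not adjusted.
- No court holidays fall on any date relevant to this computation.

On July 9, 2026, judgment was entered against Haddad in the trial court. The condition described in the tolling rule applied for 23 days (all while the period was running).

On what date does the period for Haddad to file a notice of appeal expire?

September 8, 2026

38 days after July 9, 2026 is August 16, 2026.
Tolling adds 23 days: August 16, 2026 + 23 days = September 8, 2026.
September 8, 2026 is a Tuesday and not a court holiday, so no extension applies.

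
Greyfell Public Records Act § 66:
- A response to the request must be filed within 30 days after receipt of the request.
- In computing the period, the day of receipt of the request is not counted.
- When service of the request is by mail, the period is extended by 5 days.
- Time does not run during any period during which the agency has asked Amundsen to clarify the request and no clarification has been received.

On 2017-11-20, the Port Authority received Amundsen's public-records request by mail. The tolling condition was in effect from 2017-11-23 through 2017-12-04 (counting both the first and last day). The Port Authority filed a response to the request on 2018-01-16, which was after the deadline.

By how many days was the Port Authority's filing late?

10 days

30 days after 2017-11-20 is December 20, 2017.
Service was by mail, adding 5 days: December 20, 2017 + 5 days = December 25, 2017.
From November 23, 2017 through December 4, 2017 inclusive is 12 days; tolling adds 12 days: December 25, 2017 + 12 days = January 6, 2018.
The deadline is January 6, 2018; from January 6, 2018 to January 16, 2018 is 10 days.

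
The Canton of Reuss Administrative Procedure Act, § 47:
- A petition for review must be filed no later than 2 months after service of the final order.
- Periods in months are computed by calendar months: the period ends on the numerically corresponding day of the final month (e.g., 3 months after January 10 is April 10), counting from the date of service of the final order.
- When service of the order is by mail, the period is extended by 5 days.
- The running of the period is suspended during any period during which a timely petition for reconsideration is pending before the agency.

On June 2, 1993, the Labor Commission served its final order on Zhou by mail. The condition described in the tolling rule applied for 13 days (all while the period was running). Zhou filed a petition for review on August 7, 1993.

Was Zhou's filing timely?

Yes

2 months after June 2, 1993 is August 2, 1993.
Service was by mail, adding 5 days: August 2, 1993 + 5 days = August 7, 1993.
Tolling adds 13 days: August 7, 1993 + 13 days = August 20, 1993.
The deadline is August 20, 1993; the filing on August 7, 1993 is on or before that date.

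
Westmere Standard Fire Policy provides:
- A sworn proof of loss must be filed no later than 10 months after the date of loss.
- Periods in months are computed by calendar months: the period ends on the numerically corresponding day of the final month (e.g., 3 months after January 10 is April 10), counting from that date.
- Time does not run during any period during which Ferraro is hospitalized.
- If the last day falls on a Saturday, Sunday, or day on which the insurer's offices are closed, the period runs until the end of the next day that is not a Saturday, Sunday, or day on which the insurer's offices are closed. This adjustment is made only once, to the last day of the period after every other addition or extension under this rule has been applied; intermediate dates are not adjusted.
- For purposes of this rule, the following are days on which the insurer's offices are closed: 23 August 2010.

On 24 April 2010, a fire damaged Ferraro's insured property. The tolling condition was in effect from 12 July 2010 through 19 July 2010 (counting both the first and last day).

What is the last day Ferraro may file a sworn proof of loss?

March 4, 2011

10 months after 24 April 2010 is February 24, 2011.
From July 12, 2010 through July 19, 2010 inclusive is 8 days; tolling adds 8 days: February 24, 2011 + 8 days = March 4, 2011.
March 4, 2011 is a Friday and not a day on which the insurer's offices are closed, so no extension applies.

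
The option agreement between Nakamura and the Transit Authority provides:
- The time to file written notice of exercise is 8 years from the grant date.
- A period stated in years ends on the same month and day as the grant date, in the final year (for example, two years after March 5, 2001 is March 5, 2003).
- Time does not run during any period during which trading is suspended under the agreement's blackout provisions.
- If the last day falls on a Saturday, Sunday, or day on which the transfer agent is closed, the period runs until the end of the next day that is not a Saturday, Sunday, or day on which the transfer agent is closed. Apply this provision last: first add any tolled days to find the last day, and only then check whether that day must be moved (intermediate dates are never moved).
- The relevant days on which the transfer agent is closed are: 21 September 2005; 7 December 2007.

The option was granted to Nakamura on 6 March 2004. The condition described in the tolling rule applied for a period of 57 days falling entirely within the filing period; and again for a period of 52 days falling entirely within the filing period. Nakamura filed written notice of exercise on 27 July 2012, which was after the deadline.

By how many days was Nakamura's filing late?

32 days

8 years after 6 March 2004 is March 6, 2012.
Tolling adds 57 days: March 6, 2012 + 57 days = May 2, 2012.
Tolling adds 52 days: May 2, 2012 + 52 days = June 23, 2012.
June 23, 2012 is Saturday; June 24, 2012 is Sunday. The next qualifying day is June 25, 2012.
The deadline is June 25, 2012; from June 25, 2012 to July 27, 2012 is 32 days.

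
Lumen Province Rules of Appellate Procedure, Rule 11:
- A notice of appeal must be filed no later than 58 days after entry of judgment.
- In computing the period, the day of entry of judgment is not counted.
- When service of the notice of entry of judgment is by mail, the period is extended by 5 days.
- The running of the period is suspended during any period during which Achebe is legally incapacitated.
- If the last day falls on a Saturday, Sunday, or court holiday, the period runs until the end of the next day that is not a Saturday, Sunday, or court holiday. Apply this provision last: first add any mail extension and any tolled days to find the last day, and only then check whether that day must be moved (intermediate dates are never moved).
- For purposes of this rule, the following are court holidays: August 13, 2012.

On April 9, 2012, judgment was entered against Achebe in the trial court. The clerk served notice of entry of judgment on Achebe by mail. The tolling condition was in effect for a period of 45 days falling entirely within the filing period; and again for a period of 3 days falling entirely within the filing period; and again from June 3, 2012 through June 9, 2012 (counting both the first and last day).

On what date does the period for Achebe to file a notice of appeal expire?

58 days after April 9, 2012 is June 6, 2012.
Service was by mail, adding 5 days: June 6, 2012 + 5 days = June 11, 2012.
Tolling adds 45 days: June 11, 2012 + 45 days = July 26, 2012.
Tolling adds 3 days: July 26, 2012 + 3 days = July 29, 2012.
From June 3, 2012 through June 9, 2012 inclusive is 7 days; tolling adds 7 days: July 29, 2012 + 7 days = August 5, 2012.
August 5, 2012 is Sunday. The next qualifying day is August 6, 2012.

August 6, 2012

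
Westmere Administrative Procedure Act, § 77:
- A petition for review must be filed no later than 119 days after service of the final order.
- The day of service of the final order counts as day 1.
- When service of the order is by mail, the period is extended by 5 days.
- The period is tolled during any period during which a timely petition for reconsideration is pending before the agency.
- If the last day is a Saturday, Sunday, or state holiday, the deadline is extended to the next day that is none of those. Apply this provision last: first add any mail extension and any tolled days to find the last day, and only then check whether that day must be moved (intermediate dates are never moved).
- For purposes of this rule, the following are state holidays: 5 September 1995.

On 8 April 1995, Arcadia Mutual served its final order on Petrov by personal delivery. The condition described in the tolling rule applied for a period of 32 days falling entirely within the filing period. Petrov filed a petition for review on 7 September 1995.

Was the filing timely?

No

Counting 8 April 1995 as day 1, day 119 is August 4, 1995.
Service was not by mail, so no mail extension applies.
Tolling adds 32 days: August 4, 1995 + 32 days = September 5, 1995.
September 5, 1995 is a listed holiday. The next qualifying day is September 6, 1995.
The deadline is September 6, 1995; the filing on September 7, 1995 is after that date.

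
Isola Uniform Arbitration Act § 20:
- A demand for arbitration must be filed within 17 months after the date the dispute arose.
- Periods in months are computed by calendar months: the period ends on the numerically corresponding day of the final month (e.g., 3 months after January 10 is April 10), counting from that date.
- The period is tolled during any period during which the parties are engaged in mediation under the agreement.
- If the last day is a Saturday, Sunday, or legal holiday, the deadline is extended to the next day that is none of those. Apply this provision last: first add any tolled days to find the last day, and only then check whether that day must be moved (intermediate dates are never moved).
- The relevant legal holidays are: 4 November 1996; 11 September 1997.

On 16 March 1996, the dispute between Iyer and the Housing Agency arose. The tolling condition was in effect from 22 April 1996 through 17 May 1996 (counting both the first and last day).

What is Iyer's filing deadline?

17 months after 16 March 1996 is August 16, 1997.
From April 22, 1996 through May 17, 1996 inclusive is 26 days; tolling adds 26 days: August 16, 1997 + 26 days = September 11, 1997.
September 11, 1997 is a listed holiday. The next qualifying day is September 12, 1997.

September 12, 1997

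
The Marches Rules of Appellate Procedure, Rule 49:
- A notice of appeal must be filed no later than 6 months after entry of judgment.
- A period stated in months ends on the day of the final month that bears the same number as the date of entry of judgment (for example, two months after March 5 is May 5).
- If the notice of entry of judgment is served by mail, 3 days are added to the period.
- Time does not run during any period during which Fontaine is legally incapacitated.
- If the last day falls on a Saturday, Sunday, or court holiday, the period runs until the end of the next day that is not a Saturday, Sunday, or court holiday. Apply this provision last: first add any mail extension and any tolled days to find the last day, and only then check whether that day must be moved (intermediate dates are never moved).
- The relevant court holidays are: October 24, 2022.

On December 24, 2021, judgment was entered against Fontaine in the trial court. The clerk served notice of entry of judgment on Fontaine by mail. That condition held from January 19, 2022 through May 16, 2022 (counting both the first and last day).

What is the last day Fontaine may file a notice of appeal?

October 25, 2022

6 months after December 24, 2021 is June 24, 2022.
Service was by mail, adding 3 days: June 24, 2022 + 3 days = June 27, 2022.
From January 19, 2022 through May 16, 2022 inclusive is 118 days; tolling adds 118 days: June 27, 2022 + 118 days = October 23, 2022.
October 23, 2022 is Sunday; October 24, 2022 is a listed holiday. The next qualifying day is October 25, 2022.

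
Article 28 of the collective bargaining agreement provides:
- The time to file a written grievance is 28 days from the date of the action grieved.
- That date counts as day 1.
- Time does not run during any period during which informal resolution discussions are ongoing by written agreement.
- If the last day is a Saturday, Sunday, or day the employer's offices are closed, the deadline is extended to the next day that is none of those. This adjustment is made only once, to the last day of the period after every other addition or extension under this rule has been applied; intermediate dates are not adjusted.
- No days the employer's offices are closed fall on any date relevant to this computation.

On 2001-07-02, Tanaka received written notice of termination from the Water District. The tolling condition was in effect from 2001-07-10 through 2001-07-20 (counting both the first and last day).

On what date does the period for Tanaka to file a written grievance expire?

Counting 2001-07-02 as day 1, day 28 is July 29, 2001.
From July 10, 2001 through July 20, 2001 inclusive is 11 days; tolling adds 11 days: July 29, 2001 + 11 days = August 9, 2001.
August 9, 2001 is a Thursday and not a day the employer's offices are closed, so no extension applies.

August 9, 2001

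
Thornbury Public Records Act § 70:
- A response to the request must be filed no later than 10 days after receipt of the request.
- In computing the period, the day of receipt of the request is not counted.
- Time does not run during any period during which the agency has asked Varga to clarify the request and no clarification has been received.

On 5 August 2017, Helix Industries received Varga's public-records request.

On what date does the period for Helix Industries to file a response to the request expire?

August 15, 2017

10 days after 5 August 2017 is August 15, 2017.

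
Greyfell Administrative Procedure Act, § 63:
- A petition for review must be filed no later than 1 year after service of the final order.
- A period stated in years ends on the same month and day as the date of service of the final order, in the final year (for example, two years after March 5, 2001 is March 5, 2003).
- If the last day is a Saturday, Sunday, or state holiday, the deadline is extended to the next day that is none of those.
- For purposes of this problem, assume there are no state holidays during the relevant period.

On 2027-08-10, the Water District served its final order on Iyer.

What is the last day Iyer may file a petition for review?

1 year after 2027-08-10 is August 10, 2028.
August 10, 2028 is a Thursday and not a state holiday, so no extension applies.

August 10, 2028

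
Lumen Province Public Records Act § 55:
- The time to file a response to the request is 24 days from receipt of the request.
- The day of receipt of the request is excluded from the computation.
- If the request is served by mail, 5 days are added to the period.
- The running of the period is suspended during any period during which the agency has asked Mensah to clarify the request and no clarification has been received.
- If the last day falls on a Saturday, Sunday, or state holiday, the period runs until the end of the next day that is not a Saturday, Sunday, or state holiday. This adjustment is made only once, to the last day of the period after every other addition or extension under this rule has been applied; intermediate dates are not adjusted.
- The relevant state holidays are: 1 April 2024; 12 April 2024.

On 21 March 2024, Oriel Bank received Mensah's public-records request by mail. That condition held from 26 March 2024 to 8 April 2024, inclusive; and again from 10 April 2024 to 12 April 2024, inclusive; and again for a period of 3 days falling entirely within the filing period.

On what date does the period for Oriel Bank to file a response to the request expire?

May 9, 2024

24 days after 21 March 2024 is April 14, 2024.
Service was by mail, adding 5 days: April 14, 2024 + 5 days = April 19, 2024.
From March 26, 2024 through April 8, 2024 inclusive is 14 days; tolling adds 14 days: April 19, 2024 + 14 days = May 3, 2024.
From April 10, 2024 through April 12, 2024 inclusive is 3 days; tolling adds 3 days: May 3, 2024 + 3 days = May 6, 2024.
Tolling adds 3 days: May 6, 2024 + 3 days = May 9, 2024.
May 9, 2024 is a Thursday and not a state holiday, so no extension applies.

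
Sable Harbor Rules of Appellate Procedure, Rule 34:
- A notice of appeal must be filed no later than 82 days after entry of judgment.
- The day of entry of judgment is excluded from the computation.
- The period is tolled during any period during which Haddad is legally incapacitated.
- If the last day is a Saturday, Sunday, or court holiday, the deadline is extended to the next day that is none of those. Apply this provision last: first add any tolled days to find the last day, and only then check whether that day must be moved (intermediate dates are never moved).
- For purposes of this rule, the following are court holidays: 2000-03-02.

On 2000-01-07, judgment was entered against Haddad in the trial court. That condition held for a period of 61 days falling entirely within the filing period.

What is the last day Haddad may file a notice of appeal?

82 days after 2000-01-07 is March 29, 2000.
Tolling adds 61 days: March 29, 2000 + 61 days = May 29, 2000.
May 29, 2000 is a Monday and not a court holiday, so no extension applies.

May 29, 2000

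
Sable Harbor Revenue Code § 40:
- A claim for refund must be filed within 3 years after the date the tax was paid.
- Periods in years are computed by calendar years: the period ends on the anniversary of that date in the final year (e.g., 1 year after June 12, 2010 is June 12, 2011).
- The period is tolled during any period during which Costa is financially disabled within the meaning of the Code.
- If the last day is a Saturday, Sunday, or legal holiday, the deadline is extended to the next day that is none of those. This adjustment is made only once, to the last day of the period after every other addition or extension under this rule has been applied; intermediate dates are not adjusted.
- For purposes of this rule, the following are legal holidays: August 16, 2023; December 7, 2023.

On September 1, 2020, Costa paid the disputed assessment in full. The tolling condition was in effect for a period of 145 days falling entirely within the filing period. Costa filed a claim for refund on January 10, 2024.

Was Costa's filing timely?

3 years after September 1, 2020 is September 1, 2023.
Tolling adds 145 days: September 1, 2023 + 145 days = January 24, 2024.
January 24, 2024 is a Wednesday and not a legal holiday, so no extension applies.
The deadline is January 24, 2024; the filing on January 10, 2024 is on or before that date.

Yes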